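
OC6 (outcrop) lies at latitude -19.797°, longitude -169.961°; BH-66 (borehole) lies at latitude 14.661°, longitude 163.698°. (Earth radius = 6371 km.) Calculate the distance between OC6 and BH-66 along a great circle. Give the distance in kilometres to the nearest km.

4794 km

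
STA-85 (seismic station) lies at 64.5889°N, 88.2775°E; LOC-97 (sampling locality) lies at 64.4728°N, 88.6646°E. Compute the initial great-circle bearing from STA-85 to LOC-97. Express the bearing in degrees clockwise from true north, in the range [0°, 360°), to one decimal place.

Δλ = 0.3871°
y = sin Δλ · cos φ₂ = 0.002911
x = cos φ₁ sin φ₂ − sin φ₁ cos φ₂ cos Δλ = -0.002017
θ = atan2(y, x) = 124.7191° → 124.7191° (mod 360°)

124.7°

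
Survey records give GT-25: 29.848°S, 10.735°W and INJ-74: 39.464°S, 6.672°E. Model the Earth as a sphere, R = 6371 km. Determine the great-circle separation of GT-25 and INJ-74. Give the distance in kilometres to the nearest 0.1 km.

Δφ = -9.6160°,  Δλ = 17.4070°
a = sin²(Δφ/2) + cos φ₁ cos φ₂ sin²(Δλ/2) = 0.022358
c = 2·arcsin(√a) = 0.300179 rad = 17.1990°
d = R·c = 6371 × 0.300179 = 1912.4 km

1912.4 km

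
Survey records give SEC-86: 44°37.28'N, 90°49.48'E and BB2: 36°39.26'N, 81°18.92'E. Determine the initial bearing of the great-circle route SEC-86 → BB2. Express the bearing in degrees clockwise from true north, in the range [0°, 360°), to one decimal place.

225.4°

SEC-86: φ = +44.62133°, λ = +90.82467°
BB2: φ = +36.65433°, λ = +81.31533°
Δλ = -9.5093°
y = sin Δλ · cos φ₂ = -0.132539
x = cos φ₁ sin φ₂ − sin φ₁ cos φ₂ cos Δλ = -0.130859
θ = atan2(y, x) = -134.6347° → 225.3653° (mod 360°)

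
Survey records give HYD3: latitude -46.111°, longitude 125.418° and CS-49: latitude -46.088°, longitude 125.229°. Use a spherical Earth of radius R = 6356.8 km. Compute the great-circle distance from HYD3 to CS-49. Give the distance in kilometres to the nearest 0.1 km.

14.8 km

Δφ = 0.0230°,  Δλ = -0.1890°
a = sin²(Δφ/2) + cos φ₁ cos φ₂ sin²(Δλ/2) = 0.000001
c = 2·arcsin(√a) = 0.002322 rad = 0.1331°
d = R·c = 6356.8 × 0.002322 = 14.8 km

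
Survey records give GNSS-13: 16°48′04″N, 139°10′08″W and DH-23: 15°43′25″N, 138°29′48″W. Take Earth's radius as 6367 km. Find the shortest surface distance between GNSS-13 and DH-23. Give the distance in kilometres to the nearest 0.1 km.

GNSS-13: φ = +16.80111°, λ = -139.16889°
DH-23: φ = +15.72361°, λ = -138.49667°
Δφ = -1.0775°,  Δλ = 0.6722°
a = sin²(Δφ/2) + cos φ₁ cos φ₂ sin²(Δλ/2) = 0.000120
c = 2·arcsin(√a) = 0.021921 rad = 1.2560°
d = R·c = 6367 × 0.021921 = 139.6 km

139.6 km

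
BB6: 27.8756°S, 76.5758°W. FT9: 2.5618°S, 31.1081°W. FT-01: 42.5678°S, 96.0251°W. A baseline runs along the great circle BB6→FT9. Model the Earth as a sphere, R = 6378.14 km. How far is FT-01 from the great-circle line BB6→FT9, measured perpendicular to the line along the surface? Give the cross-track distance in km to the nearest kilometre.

δ₁₃ = central angle BB6→FT-01 = 0.375968 rad  (haversine)
θ₁₃ = bearing BB6→FT-01 = 221.904°,  θ₁₂ = bearing BB6→FT9 = 67.977°
dₓₜ = R·arcsin(sin δ₁₃ · sin(θ₁₃ − θ₁₂)) = 6378.14·arcsin(0.36717·sin(153.927°)) = 1033.817 km
|dₓₜ| = 1033.817 km

1034 km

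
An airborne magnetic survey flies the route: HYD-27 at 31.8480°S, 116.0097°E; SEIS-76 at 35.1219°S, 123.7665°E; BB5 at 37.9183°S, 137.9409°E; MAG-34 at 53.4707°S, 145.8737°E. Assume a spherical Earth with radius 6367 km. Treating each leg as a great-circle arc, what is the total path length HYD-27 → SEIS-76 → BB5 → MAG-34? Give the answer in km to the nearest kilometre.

3939 km

HYD-27→SEIS-76: c = 0.126492 rad, d = 805.38 km
SEIS-76→BB5: c = 0.204492 rad, d = 1302.00 km
BB5→MAG-34: c = 0.287724 rad, d = 1831.94 km
Total = 805.38 + 1302.00 + 1831.94 = 3939.32 km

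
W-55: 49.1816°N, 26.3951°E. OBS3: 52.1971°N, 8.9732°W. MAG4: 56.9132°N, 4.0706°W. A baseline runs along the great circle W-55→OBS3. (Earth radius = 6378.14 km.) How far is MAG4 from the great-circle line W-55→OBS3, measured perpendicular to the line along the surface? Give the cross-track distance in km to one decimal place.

δ₁₃ = central angle W-55→MAG4 = 0.343323 rad  (haversine)
θ₁₃ = bearing W-55→MAG4 = 304.688°,  θ₁₂ = bearing W-55→OBS3 = 291.284°
dₓₜ = R·arcsin(sin δ₁₃ · sin(θ₁₃ − θ₁₂)) = 6378.14·arcsin(0.33662·sin(13.404°)) = 498.222 km
|dₓₜ| = 498.222 km

498.2 km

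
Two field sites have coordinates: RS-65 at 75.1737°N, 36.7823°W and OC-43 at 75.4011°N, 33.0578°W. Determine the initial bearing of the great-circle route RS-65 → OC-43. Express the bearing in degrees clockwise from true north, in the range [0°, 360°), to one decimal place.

Δλ = 3.7245°
y = sin Δλ · cos φ₂ = 0.016373
x = cos φ₁ sin φ₂ − sin φ₁ cos φ₂ cos Δλ = 0.004483
θ = atan2(y, x) = 74.6858° → 74.6858° (mod 360°)

74.7°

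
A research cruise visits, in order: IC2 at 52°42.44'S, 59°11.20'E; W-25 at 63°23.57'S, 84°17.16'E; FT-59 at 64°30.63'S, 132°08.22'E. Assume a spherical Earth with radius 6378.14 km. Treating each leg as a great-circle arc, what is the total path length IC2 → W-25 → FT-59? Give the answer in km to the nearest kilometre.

4163 km

IC2: φ = -52.70733°, λ = +59.18667°
W-25: φ = -63.39283°, λ = +84.28600°
FT-59: φ = -64.51050°, λ = +132.13700°
IC2→W-25: c = 0.294193 rad, d = 1876.41 km
W-25→FT-59: c = 0.358540 rad, d = 2286.82 km
Total = 1876.41 + 2286.82 = 4163.22 km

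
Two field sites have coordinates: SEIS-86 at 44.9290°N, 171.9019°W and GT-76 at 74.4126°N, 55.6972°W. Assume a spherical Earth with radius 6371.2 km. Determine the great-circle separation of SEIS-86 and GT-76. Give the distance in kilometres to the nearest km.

Δφ = 29.4836°,  Δλ = 116.2047°
a = sin²(Δφ/2) + cos φ₁ cos φ₂ sin²(Δλ/2) = 0.201875
c = 2·arcsin(√a) = 0.931975 rad = 53.3982°
d = R·c = 6371.2 × 0.931975 = 5937.8 km

5938 km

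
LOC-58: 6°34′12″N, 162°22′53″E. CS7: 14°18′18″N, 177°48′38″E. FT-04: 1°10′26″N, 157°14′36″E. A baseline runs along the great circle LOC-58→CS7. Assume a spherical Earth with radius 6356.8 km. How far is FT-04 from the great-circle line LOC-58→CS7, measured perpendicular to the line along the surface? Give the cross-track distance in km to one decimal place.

254.5 km

LOC-58: φ = +6.57000°, λ = +162.38139°
CS7: φ = +14.30500°, λ = +177.81056°
FT-04: φ = +1.17389°, λ = +157.24333°
δ₁₃ = central angle LOC-58→FT-04 = 0.129880 rad  (haversine)
θ₁₃ = bearing LOC-58→FT-04 = 223.735°,  θ₁₂ = bearing LOC-58→CS7 = 61.738°
dₓₜ = R·arcsin(sin δ₁₃ · sin(θ₁₃ − θ₁₂)) = 6356.8·arcsin(0.12952·sin(161.996°)) = 254.531 km
|dₓₜ| = 254.531 km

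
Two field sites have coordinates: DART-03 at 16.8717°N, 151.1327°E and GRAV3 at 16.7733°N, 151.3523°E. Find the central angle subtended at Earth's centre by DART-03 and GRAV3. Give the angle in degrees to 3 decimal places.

0.232°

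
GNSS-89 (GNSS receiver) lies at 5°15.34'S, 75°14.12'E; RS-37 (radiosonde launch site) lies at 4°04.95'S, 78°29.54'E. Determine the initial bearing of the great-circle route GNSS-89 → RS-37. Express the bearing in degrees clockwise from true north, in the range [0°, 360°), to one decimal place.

70.3°

GNSS-89: φ = -5.25567°, λ = +75.23533°
RS-37: φ = -4.08250°, λ = +78.49233°
Δλ = 3.2570°
y = sin Δλ · cos φ₂ = 0.056671
x = cos φ₁ sin φ₂ − sin φ₁ cos φ₂ cos Δλ = 0.020327
θ = atan2(y, x) = 70.2681° → 70.2681° (mod 360°)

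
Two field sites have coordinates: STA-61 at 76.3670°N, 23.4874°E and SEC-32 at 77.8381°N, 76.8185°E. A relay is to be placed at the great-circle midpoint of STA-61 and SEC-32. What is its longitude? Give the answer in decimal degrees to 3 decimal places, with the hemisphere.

48.540°E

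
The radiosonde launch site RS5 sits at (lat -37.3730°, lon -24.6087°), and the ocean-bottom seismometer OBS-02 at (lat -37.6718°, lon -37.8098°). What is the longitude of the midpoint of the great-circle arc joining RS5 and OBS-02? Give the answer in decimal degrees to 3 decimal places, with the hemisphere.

Bx = cos φ₂ cos Δλ = 0.770608,  By = cos φ₂ sin Δλ = -0.180760
φₘ = atan2(sin φ₁ + sin φ₂, √((cos φ₁ + Bx)² + By²)) = -37.70662°
λₘ = λ₁ + atan2(By, cos φ₁ + Bx) = -31.19597°

31.196°W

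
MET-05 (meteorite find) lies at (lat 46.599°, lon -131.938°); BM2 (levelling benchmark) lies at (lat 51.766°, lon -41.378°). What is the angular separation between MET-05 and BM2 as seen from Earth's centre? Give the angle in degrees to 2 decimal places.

55.49°

Δφ = 5.1670°,  Δλ = 90.5600°
a = sin²(Δφ/2) + cos φ₁ cos φ₂ sin²(Δλ/2) = 0.216724
c = 2·arcsin(√a) = 0.968481 rad = 55.4899°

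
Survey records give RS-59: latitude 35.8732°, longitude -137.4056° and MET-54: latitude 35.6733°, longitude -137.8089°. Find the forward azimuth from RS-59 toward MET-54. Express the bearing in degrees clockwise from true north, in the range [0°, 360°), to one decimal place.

Δλ = -0.4033°
y = sin Δλ · cos φ₂ = -0.005718
x = cos φ₁ sin φ₂ − sin φ₁ cos φ₂ cos Δλ = -0.003477
θ = atan2(y, x) = -121.3035° → 238.6965° (mod 360°)

238.7°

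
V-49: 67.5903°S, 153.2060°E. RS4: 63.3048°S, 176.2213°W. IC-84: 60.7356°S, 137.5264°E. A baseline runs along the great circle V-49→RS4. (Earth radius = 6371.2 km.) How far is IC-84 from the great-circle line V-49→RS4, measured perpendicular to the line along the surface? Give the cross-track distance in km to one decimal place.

715.4 km

δ₁₃ = central angle V-49→IC-84 = 0.168024 rad  (haversine)
θ₁₃ = bearing V-49→IC-84 = 307.816°,  θ₁₂ = bearing V-49→RS4 = 85.747°
dₓₜ = R·arcsin(sin δ₁₃ · sin(θ₁₃ − θ₁₂)) = 6371.2·arcsin(0.16723·sin(222.068°)) = -715.390 km
|dₓₜ| = 715.390 km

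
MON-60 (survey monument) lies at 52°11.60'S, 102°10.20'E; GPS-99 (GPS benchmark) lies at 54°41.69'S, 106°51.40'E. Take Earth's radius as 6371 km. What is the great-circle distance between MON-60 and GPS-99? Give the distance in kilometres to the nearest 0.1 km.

416.6 km

MON-60: φ = -52.19333°, λ = +102.17000°
GPS-99: φ = -54.69483°, λ = +106.85667°
Δφ = -2.5015°,  Δλ = 4.6867°
a = sin²(Δφ/2) + cos φ₁ cos φ₂ sin²(Δλ/2) = 0.001069
c = 2·arcsin(√a) = 0.065394 rad = 3.7468°
d = R·c = 6371 × 0.065394 = 416.6 km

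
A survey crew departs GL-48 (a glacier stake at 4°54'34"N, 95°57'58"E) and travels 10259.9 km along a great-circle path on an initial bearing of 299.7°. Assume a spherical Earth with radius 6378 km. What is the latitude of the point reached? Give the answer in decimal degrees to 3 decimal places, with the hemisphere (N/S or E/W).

29.344°N

GL-48: φ = +4.90944°, λ = +95.96611°
δ = d/R = 10259.9/6378 = 1.608639 rad
φ₂ = arcsin(sin φ₁ cos δ + cos φ₁ sin δ cos θ)
   = arcsin(0.08558·-0.03783 + 0.99633·0.99928·0.49546) = 29.34385°
λ₂ = λ₁ + atan2(sin θ sin δ cos φ₁, cos δ − sin φ₁ sin φ₂) = 0.69598°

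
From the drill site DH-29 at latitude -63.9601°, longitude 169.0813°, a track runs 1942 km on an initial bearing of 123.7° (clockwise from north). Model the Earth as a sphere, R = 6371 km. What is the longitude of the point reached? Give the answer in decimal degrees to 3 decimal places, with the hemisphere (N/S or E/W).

148.066°W

δ = d/R = 1942/6371 = 0.304819 rad
φ₂ = arcsin(sin φ₁ cos δ + cos φ₁ sin δ cos θ)
   = arcsin(-0.89849·0.95390 + 0.43900·0.30012·-0.55484) = -68.46153°
λ₂ = λ₁ + atan2(sin θ sin δ cos φ₁, cos δ − sin φ₁ sin φ₂) = -148.06640°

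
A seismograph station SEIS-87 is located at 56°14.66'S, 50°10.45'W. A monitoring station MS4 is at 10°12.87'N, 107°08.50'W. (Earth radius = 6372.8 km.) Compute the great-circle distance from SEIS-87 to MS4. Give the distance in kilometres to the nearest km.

SEIS-87: φ = -56.24433°, λ = -50.17417°
MS4: φ = +10.21450°, λ = -107.14167°
Δφ = 66.4588°,  Δλ = -56.9675°
a = sin²(Δφ/2) + cos φ₁ cos φ₂ sin²(Δλ/2) = 0.424672
c = 2·arcsin(√a) = 1.419565 rad = 81.3351°
d = R·c = 6372.8 × 1.419565 = 9046.6 km

9047 km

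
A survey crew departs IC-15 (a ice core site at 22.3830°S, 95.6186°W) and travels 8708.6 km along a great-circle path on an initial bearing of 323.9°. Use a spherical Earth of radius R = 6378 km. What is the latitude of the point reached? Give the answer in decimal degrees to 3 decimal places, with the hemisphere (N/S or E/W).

δ = d/R = 8708.6/6378 = 1.365412 rad
φ₂ = arcsin(sin φ₁ cos δ + cos φ₁ sin δ cos θ)
   = arcsin(-0.38080·0.20394 + 0.92466·0.97898·0.80799) = 40.82510°
λ₂ = λ₁ + atan2(sin θ sin δ cos φ₁, cos δ − sin φ₁ sin φ₂) = -145.28294°

40.825°N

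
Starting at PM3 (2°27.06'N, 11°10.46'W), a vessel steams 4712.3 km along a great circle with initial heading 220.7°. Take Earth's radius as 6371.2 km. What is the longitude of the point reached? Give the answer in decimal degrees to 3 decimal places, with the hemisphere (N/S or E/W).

41.219°W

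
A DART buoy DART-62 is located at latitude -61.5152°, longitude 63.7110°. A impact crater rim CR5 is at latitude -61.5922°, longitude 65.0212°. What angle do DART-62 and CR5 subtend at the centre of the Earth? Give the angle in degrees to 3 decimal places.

Δφ = -0.0770°,  Δλ = 1.3102°
a = sin²(Δφ/2) + cos φ₁ cos φ₂ sin²(Δλ/2) = 0.000030
c = 2·arcsin(√a) = 0.010975 rad = 0.6288°

0.629°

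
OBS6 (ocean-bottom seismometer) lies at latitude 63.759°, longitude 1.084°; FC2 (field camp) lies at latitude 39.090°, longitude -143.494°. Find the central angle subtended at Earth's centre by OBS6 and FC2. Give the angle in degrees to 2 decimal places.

73.39°

Δφ = -24.6690°,  Δλ = -144.5780°
a = sin²(Δφ/2) + cos φ₁ cos φ₂ sin²(Δλ/2) = 0.357049
c = 2·arcsin(√a) = 1.280848 rad = 73.3872°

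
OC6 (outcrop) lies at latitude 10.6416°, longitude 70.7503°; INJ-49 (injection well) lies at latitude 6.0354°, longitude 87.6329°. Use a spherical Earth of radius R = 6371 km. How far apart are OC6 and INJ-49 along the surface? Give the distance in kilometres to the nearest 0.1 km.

Δφ = -4.6062°,  Δλ = 16.8826°
a = sin²(Δφ/2) + cos φ₁ cos φ₂ sin²(Δλ/2) = 0.022676
c = 2·arcsin(√a) = 0.302321 rad = 17.3217°
d = R·c = 6371 × 0.302321 = 1926.1 km

1926.1 km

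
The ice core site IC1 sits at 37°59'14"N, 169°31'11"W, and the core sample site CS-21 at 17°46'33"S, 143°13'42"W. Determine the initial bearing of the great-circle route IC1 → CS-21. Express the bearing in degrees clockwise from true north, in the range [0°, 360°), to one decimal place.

151.2°

IC1: φ = +37.98722°, λ = -169.51972°
CS-21: φ = -17.77583°, λ = -143.22833°
Δλ = 26.2914°
y = sin Δλ · cos φ₂ = 0.421790
x = cos φ₁ sin φ₂ − sin φ₁ cos φ₂ cos Δλ = -0.766088
θ = atan2(y, x) = 151.1638° → 151.1638° (mod 360°)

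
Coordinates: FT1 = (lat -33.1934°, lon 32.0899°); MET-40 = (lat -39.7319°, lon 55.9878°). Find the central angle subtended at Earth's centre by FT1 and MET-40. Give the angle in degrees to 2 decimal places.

Δφ = -6.5385°,  Δλ = 23.8979°
a = sin²(Δφ/2) + cos φ₁ cos φ₂ sin²(Δλ/2) = 0.030839
c = 2·arcsin(√a) = 0.353050 rad = 20.2282°

20.23°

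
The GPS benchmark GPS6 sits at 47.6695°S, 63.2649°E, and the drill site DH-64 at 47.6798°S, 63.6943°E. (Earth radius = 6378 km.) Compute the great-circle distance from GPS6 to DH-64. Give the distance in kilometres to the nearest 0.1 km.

Δφ = -0.0103°,  Δλ = 0.4294°
a = sin²(Δφ/2) + cos φ₁ cos φ₂ sin²(Δλ/2) = 0.000006
c = 2·arcsin(√a) = 0.005050 rad = 0.2893°
d = R·c = 6378 × 0.005050 = 32.2 km

32.2 km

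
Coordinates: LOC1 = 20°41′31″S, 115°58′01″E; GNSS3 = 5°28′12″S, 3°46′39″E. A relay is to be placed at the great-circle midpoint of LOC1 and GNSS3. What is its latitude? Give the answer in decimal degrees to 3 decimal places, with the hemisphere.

22.592°S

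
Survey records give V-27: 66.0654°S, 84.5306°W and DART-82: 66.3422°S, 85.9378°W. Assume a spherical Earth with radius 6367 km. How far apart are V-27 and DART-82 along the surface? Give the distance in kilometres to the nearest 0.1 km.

70.2 km

Δφ = -0.2768°,  Δλ = -1.4072°
a = sin²(Δφ/2) + cos φ₁ cos φ₂ sin²(Δλ/2) = 0.000030
c = 2·arcsin(√a) = 0.011024 rad = 0.6316°
d = R·c = 6367 × 0.011024 = 70.2 km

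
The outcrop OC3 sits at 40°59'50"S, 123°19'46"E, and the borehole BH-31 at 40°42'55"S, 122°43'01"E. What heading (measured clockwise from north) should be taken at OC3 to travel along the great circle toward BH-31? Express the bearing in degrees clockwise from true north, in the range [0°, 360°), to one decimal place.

OC3: φ = -40.99722°, λ = +123.32944°
BH-31: φ = -40.71528°, λ = +122.71694°
Δλ = -0.6125°
y = sin Δλ · cos φ₂ = -0.008103
x = cos φ₁ sin φ₂ − sin φ₁ cos φ₂ cos Δλ = 0.004892
θ = atan2(y, x) = -58.8759° → 301.1241° (mod 360°)

301.1°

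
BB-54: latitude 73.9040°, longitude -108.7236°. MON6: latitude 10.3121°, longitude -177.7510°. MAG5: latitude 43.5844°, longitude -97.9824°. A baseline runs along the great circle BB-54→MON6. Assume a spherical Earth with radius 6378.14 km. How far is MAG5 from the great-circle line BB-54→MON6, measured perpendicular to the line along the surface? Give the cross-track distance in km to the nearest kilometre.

3417 km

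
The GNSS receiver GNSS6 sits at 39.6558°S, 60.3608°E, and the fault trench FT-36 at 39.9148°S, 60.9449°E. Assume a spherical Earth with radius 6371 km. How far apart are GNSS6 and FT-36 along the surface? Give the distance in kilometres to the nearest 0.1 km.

57.6 km

Δφ = -0.2590°,  Δλ = 0.5841°
a = sin²(Δφ/2) + cos φ₁ cos φ₂ sin²(Δλ/2) = 0.000020
c = 2·arcsin(√a) = 0.009045 rad = 0.5182°
d = R·c = 6371 × 0.009045 = 57.6 km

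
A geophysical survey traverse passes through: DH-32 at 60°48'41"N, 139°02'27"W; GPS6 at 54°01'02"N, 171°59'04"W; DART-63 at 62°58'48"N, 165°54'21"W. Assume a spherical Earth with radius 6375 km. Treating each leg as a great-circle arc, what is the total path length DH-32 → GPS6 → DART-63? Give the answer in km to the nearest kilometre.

3144 km

DH-32: φ = +60.81139°, λ = -139.04083°
GPS6: φ = +54.01722°, λ = -171.98444°
DART-63: φ = +62.98000°, λ = -165.90583°
DH-32→GPS6: c = 0.327330 rad, d = 2086.73 km
GPS6→DART-63: c = 0.165786 rad, d = 1056.88 km
Total = 2086.73 + 1056.88 = 3143.61 km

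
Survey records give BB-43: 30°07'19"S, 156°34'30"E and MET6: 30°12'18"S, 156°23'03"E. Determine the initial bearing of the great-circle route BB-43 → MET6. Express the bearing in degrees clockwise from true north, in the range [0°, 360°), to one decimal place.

243.2°

BB-43: φ = -30.12194°, λ = +156.57500°
MET6: φ = -30.20500°, λ = +156.38417°
Δλ = -0.1908°
y = sin Δλ · cos φ₂ = -0.002878
x = cos φ₁ sin φ₂ − sin φ₁ cos φ₂ cos Δλ = -0.001452
θ = atan2(y, x) = -116.7680° → 243.2320° (mod 360°)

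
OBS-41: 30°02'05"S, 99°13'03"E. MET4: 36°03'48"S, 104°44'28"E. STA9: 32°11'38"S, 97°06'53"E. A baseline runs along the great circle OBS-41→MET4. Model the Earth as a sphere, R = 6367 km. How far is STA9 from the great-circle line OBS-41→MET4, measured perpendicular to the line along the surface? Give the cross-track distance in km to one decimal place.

OBS-41: φ = -30.03472°, λ = +99.21750°
MET4: φ = -36.06333°, λ = +104.74111°
STA9: φ = -32.19389°, λ = +97.11472°
δ₁₃ = central angle OBS-41→STA9 = 0.049062 rad  (haversine)
θ₁₃ = bearing OBS-41→STA9 = 219.282°,  θ₁₂ = bearing OBS-41→MET4 = 143.951°
dₓₜ = R·arcsin(sin δ₁₃ · sin(θ₁₃ − θ₁₂)) = 6367·arcsin(0.04904·sin(75.331°)) = 302.190 km
|dₓₜ| = 302.190 km

302.2 km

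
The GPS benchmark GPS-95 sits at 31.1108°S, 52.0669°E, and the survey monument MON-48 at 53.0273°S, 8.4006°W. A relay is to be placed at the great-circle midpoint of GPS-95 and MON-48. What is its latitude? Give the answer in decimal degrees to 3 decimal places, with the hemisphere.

46.104°S

Bx = cos φ₂ cos Δλ = 0.296457,  By = cos φ₂ sin Δλ = -0.523294
φₘ = atan2(sin φ₁ + sin φ₂, √((cos φ₁ + Bx)² + By²)) = -46.10436°
λₘ = λ₁ + atan2(By, cos φ₁ + Bx) = 27.64881°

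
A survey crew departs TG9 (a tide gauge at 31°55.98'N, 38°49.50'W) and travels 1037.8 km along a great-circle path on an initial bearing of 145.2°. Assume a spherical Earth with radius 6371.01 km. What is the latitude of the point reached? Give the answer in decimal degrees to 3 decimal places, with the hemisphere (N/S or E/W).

TG9: φ = +31.93300°, λ = -38.82500°
δ = d/R = 1037.8/6371.01 = 0.162894 rad
φ₂ = arcsin(sin φ₁ cos δ + cos φ₁ sin δ cos θ)
   = arcsin(0.52893·0.98676 + 0.84867·0.16217·-0.82115) = 24.13630°
λ₂ = λ₁ + atan2(sin θ sin δ cos φ₁, cos δ − sin φ₁ sin φ₂) = -33.00393°

24.136°N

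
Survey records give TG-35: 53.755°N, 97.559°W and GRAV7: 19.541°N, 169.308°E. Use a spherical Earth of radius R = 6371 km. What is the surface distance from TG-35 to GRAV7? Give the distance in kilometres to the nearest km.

8468 km

Δφ = -34.2140°,  Δλ = -93.1330°
a = sin²(Δφ/2) + cos φ₁ cos φ₂ sin²(Δλ/2) = 0.380347
c = 2·arcsin(√a) = 1.329146 rad = 76.1544°
d = R·c = 6371 × 1.329146 = 8468.0 km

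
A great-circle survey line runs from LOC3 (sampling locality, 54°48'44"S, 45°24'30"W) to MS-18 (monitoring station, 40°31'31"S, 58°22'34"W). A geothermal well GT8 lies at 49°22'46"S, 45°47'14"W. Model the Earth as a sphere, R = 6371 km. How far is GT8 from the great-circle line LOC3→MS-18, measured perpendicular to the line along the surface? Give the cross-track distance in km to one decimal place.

LOC3: φ = -54.81222°, λ = -45.40833°
MS-18: φ = -40.52528°, λ = -58.37611°
GT8: φ = -49.37944°, λ = -45.78722°
δ₁₃ = central angle LOC3→GT8 = 0.094906 rad  (haversine)
θ₁₃ = bearing LOC3→GT8 = 357.396°,  θ₁₂ = bearing LOC3→MS-18 = 323.550°
dₓₜ = R·arcsin(sin δ₁₃ · sin(θ₁₃ − θ₁₂)) = 6371·arcsin(0.09476·sin(33.846°)) = 336.421 km
|dₓₜ| = 336.421 km

336.4 km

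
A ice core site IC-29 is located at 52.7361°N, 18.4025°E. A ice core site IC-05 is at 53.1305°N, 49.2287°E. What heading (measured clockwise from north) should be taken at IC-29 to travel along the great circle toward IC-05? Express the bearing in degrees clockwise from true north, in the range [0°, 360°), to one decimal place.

Δλ = 30.8262°
y = sin Δλ · cos φ₂ = 0.307459
x = cos φ₁ sin φ₂ − sin φ₁ cos φ₂ cos Δλ = 0.074343
θ = atan2(y, x) = 76.4068° → 76.4068° (mod 360°)

76.4°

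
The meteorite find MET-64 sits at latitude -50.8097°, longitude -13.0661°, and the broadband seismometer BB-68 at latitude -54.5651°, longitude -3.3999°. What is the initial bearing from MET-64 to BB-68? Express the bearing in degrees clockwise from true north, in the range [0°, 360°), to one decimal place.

126.4°

Δλ = 9.6662°
y = sin Δλ · cos φ₂ = 0.097349
x = cos φ₁ sin φ₂ − sin φ₁ cos φ₂ cos Δλ = -0.071877
θ = atan2(y, x) = 126.4399° → 126.4399° (mod 360°)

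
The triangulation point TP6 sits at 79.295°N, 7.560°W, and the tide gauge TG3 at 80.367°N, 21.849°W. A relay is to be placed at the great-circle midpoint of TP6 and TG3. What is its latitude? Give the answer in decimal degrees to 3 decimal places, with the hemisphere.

Bx = cos φ₂ cos Δλ = 0.162160,  By = cos φ₂ sin Δλ = -0.041301
φₘ = atan2(sin φ₁ + sin φ₂, √((cos φ₁ + Bx)² + By²)) = 79.90812°
λₘ = λ₁ + atan2(By, cos φ₁ + Bx) = -14.32993°

79.908°N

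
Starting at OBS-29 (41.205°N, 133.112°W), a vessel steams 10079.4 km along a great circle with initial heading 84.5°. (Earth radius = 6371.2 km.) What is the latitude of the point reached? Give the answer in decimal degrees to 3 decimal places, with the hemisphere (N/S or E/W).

3.710°N

δ = d/R = 10079.4/6371.2 = 1.582025 rad
φ₂ = arcsin(sin φ₁ cos δ + cos φ₁ sin δ cos θ)
   = arcsin(0.65876·-0.01123 + 0.75236·0.99994·0.09585) = 3.71013°
λ₂ = λ₁ + atan2(sin θ sin δ cos φ₁, cos δ − sin φ₁ sin φ₂) = -38.99845°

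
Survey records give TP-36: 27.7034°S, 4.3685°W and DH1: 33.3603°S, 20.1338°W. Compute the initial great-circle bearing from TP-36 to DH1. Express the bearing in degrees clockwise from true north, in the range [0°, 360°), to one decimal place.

Δλ = -15.7653°
y = sin Δλ · cos φ₂ = -0.226930
x = cos φ₁ sin φ₂ − sin φ₁ cos φ₂ cos Δλ = -0.113178
θ = atan2(y, x) = -116.5070° → 243.4930° (mod 360°)

243.5°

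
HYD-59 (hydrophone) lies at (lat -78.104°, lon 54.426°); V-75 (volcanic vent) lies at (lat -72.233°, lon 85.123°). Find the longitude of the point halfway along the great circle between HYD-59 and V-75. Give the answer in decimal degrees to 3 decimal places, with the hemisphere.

72.817°E

Bx = cos φ₂ cos Δλ = 0.262389,  By = cos φ₂ sin Δλ = 0.155777
φₘ = atan2(sin φ₁ + sin φ₂, √((cos φ₁ + Bx)² + By²)) = -75.65595°
λₘ = λ₁ + atan2(By, cos φ₁ + Bx) = 72.81711°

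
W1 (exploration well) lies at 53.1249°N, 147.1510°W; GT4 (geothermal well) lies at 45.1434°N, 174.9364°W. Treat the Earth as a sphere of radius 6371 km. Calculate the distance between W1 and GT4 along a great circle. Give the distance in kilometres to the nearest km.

Δφ = -7.9815°,  Δλ = -27.7854°
a = sin²(Δφ/2) + cos φ₁ cos φ₂ sin²(Δλ/2) = 0.029244
c = 2·arcsin(√a) = 0.343707 rad = 19.6930°
d = R·c = 6371 × 0.343707 = 2189.8 km

2190 km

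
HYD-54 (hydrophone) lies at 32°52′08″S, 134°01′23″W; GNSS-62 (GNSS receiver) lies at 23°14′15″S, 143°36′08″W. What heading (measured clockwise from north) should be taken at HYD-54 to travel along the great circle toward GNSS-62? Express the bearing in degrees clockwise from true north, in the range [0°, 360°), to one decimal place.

316.4°

HYD-54: φ = -32.86889°, λ = -134.02306°
GNSS-62: φ = -23.23750°, λ = -143.60222°
Δλ = -9.5792°
y = sin Δλ · cos φ₂ = -0.152911
x = cos φ₁ sin φ₂ − sin φ₁ cos φ₂ cos Δλ = 0.160355
θ = atan2(y, x) = -43.6386° → 316.3614° (mod 360°)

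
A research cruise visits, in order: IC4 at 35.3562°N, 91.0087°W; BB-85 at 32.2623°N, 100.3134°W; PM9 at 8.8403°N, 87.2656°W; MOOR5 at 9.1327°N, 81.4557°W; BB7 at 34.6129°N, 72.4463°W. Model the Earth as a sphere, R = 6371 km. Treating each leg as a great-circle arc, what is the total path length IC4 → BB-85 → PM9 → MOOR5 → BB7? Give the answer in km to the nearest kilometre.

7474 km

IC4→BB-85: c = 0.145261 rad, d = 925.45 km
BB-85→PM9: c = 0.460052 rad, d = 2930.99 km
PM9→MOOR5: c = 0.100286 rad, d = 638.92 km
MOOR5→BB7: c = 0.467475 rad, d = 2978.28 km
Total = 925.45 + 2930.99 + 638.92 + 2978.28 = 7473.65 km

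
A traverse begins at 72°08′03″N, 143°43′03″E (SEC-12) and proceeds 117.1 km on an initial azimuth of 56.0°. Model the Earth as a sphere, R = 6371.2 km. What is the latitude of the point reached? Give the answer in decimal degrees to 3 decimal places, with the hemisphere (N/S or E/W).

SEC-12: φ = +72.13417°, λ = +143.71750°
δ = d/R = 117.1/6371.2 = 0.018380 rad
φ₂ = arcsin(sin φ₁ cos δ + cos φ₁ sin δ cos θ)
   = arcsin(0.95178·0.99983 + 0.30679·0.01838·0.55919) = 72.70171°
λ₂ = λ₁ + atan2(sin θ sin δ cos φ₁, cos δ − sin φ₁ sin φ₂) = 146.65471°

72.702°N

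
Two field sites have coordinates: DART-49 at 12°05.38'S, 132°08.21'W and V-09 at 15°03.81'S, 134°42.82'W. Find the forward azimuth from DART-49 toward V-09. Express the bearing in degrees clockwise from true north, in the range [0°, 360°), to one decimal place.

DART-49: φ = -12.08967°, λ = -132.13683°
V-09: φ = -15.06350°, λ = -134.71367°
Δλ = -2.5768°
y = sin Δλ · cos φ₂ = -0.043414
x = cos φ₁ sin φ₂ − sin φ₁ cos φ₂ cos Δλ = -0.052084
θ = atan2(y, x) = -140.1876° → 219.8124° (mod 360°)

219.8°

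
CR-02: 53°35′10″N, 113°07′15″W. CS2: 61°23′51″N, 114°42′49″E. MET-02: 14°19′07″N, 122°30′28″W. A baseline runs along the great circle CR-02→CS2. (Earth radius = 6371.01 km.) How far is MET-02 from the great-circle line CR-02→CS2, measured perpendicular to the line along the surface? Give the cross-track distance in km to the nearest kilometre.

2633 km

CR-02: φ = +53.58611°, λ = -113.12083°
CS2: φ = +61.39750°, λ = +114.71361°
MET-02: φ = +14.31861°, λ = -122.50778°
δ₁₃ = central angle CR-02→MET-02 = 0.697427 rad  (haversine)
θ₁₃ = bearing CR-02→MET-02 = 194.245°,  θ₁₂ = bearing CR-02→CS2 = 335.532°
dₓₜ = R·arcsin(sin δ₁₃ · sin(θ₁₃ − θ₁₂)) = 6371.01·arcsin(0.64225·sin(-141.287°)) = -2633.392 km
|dₓₜ| = 2633.392 km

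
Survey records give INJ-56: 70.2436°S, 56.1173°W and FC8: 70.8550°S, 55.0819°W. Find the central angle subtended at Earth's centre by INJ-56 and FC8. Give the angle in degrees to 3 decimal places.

0.702°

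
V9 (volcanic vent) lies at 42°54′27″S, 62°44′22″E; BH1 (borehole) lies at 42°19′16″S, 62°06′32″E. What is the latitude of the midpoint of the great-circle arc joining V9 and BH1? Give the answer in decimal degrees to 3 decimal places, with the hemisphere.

42.615°S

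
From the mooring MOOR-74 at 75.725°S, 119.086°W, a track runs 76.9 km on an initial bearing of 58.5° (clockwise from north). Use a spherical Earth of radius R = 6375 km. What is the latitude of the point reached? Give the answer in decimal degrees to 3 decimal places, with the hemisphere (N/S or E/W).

δ = d/R = 76.9/6375 = 0.012063 rad
φ₂ = arcsin(sin φ₁ cos δ + cos φ₁ sin δ cos θ)
   = arcsin(-0.96912·0.99993 + 0.24658·0.01206·0.52250) = -75.35227°
λ₂ = λ₁ + atan2(sin θ sin δ cos φ₁, cos δ − sin φ₁ sin φ₂) = -116.75503°

75.352°S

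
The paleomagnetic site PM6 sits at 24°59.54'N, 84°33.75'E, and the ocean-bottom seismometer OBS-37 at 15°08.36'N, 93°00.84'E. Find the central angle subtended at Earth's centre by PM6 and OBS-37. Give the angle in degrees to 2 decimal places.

PM6: φ = +24.99233°, λ = +84.56250°
OBS-37: φ = +15.13933°, λ = +93.01400°
Δφ = -9.8530°,  Δλ = 8.4515°
a = sin²(Δφ/2) + cos φ₁ cos φ₂ sin²(Δλ/2) = 0.012125
c = 2·arcsin(√a) = 0.220679 rad = 12.6440°

12.64°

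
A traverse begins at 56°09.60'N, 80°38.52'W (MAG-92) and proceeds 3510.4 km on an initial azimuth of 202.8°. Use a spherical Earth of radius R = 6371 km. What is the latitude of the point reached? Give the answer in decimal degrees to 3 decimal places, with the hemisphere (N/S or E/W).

MAG-92: φ = +56.16000°, λ = -80.64200°
δ = d/R = 3510.4/6371 = 0.550997 rad
φ₂ = arcsin(sin φ₁ cos δ + cos φ₁ sin δ cos θ)
   = arcsin(0.83060·0.85200 + 0.55688·0.52354·-0.92186) = 26.03409°
λ₂ = λ₁ + atan2(sin θ sin δ cos φ₁, cos δ − sin φ₁ sin φ₂) = -93.69126°

26.034°N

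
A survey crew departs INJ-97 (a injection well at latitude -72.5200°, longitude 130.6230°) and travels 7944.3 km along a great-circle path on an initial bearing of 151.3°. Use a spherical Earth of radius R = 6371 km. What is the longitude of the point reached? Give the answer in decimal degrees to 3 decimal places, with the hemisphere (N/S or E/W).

82.507°W

δ = d/R = 7944.3/6371 = 1.246947 rad
φ₂ = arcsin(sin φ₁ cos δ + cos φ₁ sin δ cos θ)
   = arcsin(-0.95382·0.31822 + 0.30037·0.94802·-0.87715) = -33.59359°
λ₂ = λ₁ + atan2(sin θ sin δ cos φ₁, cos δ − sin φ₁ sin φ₂) = -82.50710°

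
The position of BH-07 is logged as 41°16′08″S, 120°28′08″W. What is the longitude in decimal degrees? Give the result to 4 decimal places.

120.4689°W

120° + 28′/60 + 8″/3600 = 120 + 0.46667 + 0.00222 = 120.4689°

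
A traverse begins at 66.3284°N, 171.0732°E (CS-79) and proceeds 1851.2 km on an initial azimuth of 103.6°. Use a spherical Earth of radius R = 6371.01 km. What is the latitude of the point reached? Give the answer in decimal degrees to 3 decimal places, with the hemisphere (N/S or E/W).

58.258°N

δ = d/R = 1851.2/6371.01 = 0.290566 rad
φ₂ = arcsin(sin φ₁ cos δ + cos φ₁ sin δ cos θ)
   = arcsin(0.91586·0.95808 + 0.40149·0.28649·-0.23514) = 58.25771°
λ₂ = λ₁ + atan2(sin θ sin δ cos φ₁, cos δ − sin φ₁ sin φ₂) = -156.96898°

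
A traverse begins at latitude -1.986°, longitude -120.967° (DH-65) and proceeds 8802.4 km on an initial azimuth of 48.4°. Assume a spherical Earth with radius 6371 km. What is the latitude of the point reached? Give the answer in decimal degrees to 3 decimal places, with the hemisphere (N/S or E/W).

40.179°N

δ = d/R = 8802.4/6371 = 1.381636 rad
φ₂ = arcsin(sin φ₁ cos δ + cos φ₁ sin δ cos θ)
   = arcsin(-0.03466·0.18803 + 0.99940·0.98216·0.66393) = 40.17882°
λ₂ = λ₁ + atan2(sin θ sin δ cos φ₁, cos δ − sin φ₁ sin φ₂) = -46.96103°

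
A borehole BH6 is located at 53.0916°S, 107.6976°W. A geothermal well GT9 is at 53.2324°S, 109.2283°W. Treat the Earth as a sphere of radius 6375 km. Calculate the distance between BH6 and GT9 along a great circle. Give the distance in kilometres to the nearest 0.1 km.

103.3 km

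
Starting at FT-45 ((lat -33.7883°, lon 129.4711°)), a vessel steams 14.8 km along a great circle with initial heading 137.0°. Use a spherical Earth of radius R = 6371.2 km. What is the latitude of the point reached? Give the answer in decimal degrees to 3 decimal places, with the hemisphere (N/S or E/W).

33.886°S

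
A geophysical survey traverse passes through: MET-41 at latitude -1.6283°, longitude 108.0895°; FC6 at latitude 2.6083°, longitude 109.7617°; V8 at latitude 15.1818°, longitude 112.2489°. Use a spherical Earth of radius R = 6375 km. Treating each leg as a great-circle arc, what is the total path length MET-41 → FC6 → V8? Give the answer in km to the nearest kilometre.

1932 km

MET-41→FC6: c = 0.079491 rad, d = 506.76 km
FC6→V8: c = 0.223583 rad, d = 1425.34 km
Total = 506.76 + 1425.34 = 1932.10 km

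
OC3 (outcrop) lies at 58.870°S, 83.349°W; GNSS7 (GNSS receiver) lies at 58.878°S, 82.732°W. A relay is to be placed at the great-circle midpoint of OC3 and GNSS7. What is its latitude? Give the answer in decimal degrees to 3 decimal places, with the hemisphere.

Bx = cos φ₂ cos Δλ = 0.516832,  By = cos φ₂ sin Δλ = 0.005566
φₘ = atan2(sin φ₁ + sin φ₂, √((cos φ₁ + Bx)² + By²)) = -58.87437°
λₘ = λ₁ + atan2(By, cos φ₁ + Bx) = -83.04054°

58.874°S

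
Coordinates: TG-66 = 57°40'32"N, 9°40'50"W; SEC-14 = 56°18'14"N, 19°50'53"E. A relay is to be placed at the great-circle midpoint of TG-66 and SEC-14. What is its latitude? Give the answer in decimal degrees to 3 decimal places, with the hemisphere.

TG-66: φ = +57.67556°, λ = -9.68056°
SEC-14: φ = +56.30389°, λ = +19.84806°
Bx = cos φ₂ cos Δλ = 0.482726,  By = cos φ₂ sin Δλ = 0.273432
φₘ = atan2(sin φ₁ + sin φ₂, √((cos φ₁ + Bx)² + By²)) = 57.86215°
λₘ = λ₁ + atan2(By, cos φ₁ + Bx) = 5.36198°

57.862°N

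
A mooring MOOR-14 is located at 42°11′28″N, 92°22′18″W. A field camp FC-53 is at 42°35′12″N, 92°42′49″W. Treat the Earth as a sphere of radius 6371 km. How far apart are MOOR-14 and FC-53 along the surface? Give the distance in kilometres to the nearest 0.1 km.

MOOR-14: φ = +42.19111°, λ = -92.37167°
FC-53: φ = +42.58667°, λ = -92.71361°
Δφ = 0.3956°,  Δλ = -0.3419°
a = sin²(Δφ/2) + cos φ₁ cos φ₂ sin²(Δλ/2) = 0.000017
c = 2·arcsin(√a) = 0.008191 rad = 0.4693°
d = R·c = 6371 × 0.008191 = 52.2 km

52.2 km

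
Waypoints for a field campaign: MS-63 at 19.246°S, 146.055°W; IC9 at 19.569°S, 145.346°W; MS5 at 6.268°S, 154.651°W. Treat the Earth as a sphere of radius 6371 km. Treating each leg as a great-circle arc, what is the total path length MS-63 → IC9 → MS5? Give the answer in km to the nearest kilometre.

1871 km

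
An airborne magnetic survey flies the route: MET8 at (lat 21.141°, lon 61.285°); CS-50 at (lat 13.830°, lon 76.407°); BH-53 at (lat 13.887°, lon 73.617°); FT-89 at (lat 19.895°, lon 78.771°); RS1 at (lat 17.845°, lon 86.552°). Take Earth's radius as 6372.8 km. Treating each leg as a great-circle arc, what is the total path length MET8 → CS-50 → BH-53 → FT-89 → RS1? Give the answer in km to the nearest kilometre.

3813 km

MET8→CS-50: c = 0.281969 rad, d = 1796.93 km
CS-50→BH-53: c = 0.047287 rad, d = 301.35 km
BH-53→FT-89: c = 0.135628 rad, d = 864.33 km
FT-89→RS1: c = 0.133374 rad, d = 849.97 km
Total = 1796.93 + 301.35 + 864.33 + 849.97 = 3812.59 km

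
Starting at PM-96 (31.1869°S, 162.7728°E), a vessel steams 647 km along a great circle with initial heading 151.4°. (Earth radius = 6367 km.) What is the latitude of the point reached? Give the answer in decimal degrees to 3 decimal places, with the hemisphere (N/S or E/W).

δ = d/R = 647/6367 = 0.101618 rad
φ₂ = arcsin(sin φ₁ cos δ + cos φ₁ sin δ cos θ)
   = arcsin(-0.51783·0.99484 + 0.85548·0.10144·-0.87798) = -36.25314°
λ₂ = λ₁ + atan2(sin θ sin δ cos φ₁, cos δ − sin φ₁ sin φ₂) = 166.22508°

36.253°S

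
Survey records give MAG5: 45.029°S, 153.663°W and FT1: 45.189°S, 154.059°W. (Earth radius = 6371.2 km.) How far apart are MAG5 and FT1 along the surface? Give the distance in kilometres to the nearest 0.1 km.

35.8 km

Δφ = -0.1600°,  Δλ = -0.3960°
a = sin²(Δφ/2) + cos φ₁ cos φ₂ sin²(Δλ/2) = 0.000008
c = 2·arcsin(√a) = 0.005621 rad = 0.3220°
d = R·c = 6371.2 × 0.005621 = 35.8 km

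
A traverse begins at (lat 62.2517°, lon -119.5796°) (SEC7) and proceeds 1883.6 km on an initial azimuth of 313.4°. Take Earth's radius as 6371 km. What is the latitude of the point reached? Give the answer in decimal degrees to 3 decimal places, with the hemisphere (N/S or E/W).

δ = d/R = 1883.6/6371 = 0.295652 rad
φ₂ = arcsin(sin φ₁ cos δ + cos φ₁ sin δ cos θ)
   = arcsin(0.88500·0.95661 + 0.46559·0.29136·0.68709) = 70.01976°
λ₂ = λ₁ + atan2(sin θ sin δ cos φ₁, cos δ − sin φ₁ sin φ₂) = -157.86284°

70.020°N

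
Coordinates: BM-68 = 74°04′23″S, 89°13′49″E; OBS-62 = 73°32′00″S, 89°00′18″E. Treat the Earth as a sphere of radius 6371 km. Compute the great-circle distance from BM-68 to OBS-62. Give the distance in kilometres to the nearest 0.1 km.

BM-68: φ = -74.07306°, λ = +89.23028°
OBS-62: φ = -73.53333°, λ = +89.00500°
Δφ = 0.5397°,  Δλ = -0.2253°
a = sin²(Δφ/2) + cos φ₁ cos φ₂ sin²(Δλ/2) = 0.000022
c = 2·arcsin(√a) = 0.009484 rad = 0.5434°
d = R·c = 6371 × 0.009484 = 60.4 km

60.4 km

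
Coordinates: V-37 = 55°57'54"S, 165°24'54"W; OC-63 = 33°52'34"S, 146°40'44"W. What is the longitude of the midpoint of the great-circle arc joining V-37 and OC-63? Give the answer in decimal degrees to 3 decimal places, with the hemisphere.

V-37: φ = -55.96500°, λ = -165.41500°
OC-63: φ = -33.87611°, λ = -146.67889°
Bx = cos φ₂ cos Δλ = 0.786248,  By = cos φ₂ sin Δλ = 0.266683
φₘ = atan2(sin φ₁ + sin φ₂, √((cos φ₁ + Bx)² + By²)) = -45.29043°
λₘ = λ₁ + atan2(By, cos φ₁ + Bx) = -154.20771°

154.208°W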